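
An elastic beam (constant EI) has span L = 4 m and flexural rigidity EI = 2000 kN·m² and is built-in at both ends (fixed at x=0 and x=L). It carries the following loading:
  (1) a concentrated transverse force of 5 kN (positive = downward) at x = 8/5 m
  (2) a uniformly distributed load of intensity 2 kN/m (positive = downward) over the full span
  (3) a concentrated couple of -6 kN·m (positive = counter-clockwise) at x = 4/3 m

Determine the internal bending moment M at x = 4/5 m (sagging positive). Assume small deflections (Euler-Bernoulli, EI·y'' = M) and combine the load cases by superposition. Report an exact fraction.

Load 1 — point force P=5 kN at a=8/5 m (b=L-a=12/5):
  M_1 = Pb²(3a+b)x/L³ - Pab²/L²  [x≤a] = 5·(12/5)²·(3·(8/5)+(12/5))·(4/5)/4³ - 5·(8/5)·(12/5)²/4² = -36/125 kN·m
Load 2 — uniform load w=2 kN/m over full span:
  M_2 = wLx/2 - wL²/12 - wx²/2 = 2·4·(4/5)/2 - 2·4²/12 - 2·(4/5)²/2 = -8/75 kN·m
Load 3 — applied couple M₀=-6 kN·m at a=4/3 m (b=L-a=8/3):
  M_3 = R_Ax - M_A  [x≤a] with R_A=-2, M_A=0 = (-2)·(4/5) - 0 = -8/5 kN·m
Superposition: M = Σ M_i = -748/375 kN·m ≈ -1.994667 kN·m

M(4/5) = -748/375 kN·m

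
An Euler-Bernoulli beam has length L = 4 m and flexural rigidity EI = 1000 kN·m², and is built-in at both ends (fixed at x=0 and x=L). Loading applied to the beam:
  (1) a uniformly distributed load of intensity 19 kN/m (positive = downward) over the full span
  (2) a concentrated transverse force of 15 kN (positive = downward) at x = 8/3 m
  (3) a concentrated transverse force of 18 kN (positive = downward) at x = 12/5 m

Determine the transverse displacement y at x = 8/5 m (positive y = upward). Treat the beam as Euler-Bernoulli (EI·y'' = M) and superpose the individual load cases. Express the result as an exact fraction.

y(8/5) = -1014064/52734375 m

Load 1 — uniform load w=19 kN/m over full span:
  y_1 = -wx²(L-x)²/(24EI) = -19·(8/5)²·(4-(8/5))²/(24·1000) = -912/78125 m
Load 2 — point force P=15 kN at a=8/3 m (b=L-a=4/3):
  y_2 = -Pb²x²(3aL-(3a+b)x)/(6L³EI)  [x≤a] = -15·(4/3)²·(8/5)²·(3·(8/3)·4-(3·(8/3)+(4/3))·(8/5))/(6·4³·1000) = -256/84375 m
Load 3 — point force P=18 kN at a=12/5 m (b=L-a=8/5):
  y_3 = -Pb²x²(3aL-(3a+b)x)/(6L³EI)  [x≤a] = -18·(8/5)²·(8/5)²·(3·(12/5)·4-(3·(12/5)+(8/5))·(8/5))/(6·4³·1000) = -8832/1953125 m
Superposition: y = Σ y_i = -1014064/52734375 m ≈ -0.019230 m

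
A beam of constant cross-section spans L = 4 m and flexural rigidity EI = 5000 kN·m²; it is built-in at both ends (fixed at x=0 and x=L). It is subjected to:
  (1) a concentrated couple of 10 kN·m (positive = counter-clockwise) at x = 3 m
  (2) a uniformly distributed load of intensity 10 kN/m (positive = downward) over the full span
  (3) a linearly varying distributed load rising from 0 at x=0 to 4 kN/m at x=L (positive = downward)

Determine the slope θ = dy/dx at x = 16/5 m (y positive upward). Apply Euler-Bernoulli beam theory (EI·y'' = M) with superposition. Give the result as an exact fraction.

θ(16/5) = 4037/2343750 rad

Load 1 — applied couple M₀=10 kN·m at a=3 m (b=L-a=1):
  θ_1 = (R_Ax²/2 - M_Ax - M₀(x-a))/EI  [x>a] with R_A=45/16, M_A=25/8 = ((45/16)·(16/5)²/2 - (25/8)·(16/5) - 10·((16/5)-3))/5000 = 3/6250 rad
Load 2 — uniform load w=10 kN/m over full span:
  θ_2 = -wx(L-x)(L-2x)/(12EI) = -10·(16/5)·(4-(16/5))·(4-2·(16/5))/(12·5000) = 16/15625 rad
Load 3 — triangular load w₀=4 kN/m (0→w₀ over full span):
  θ_3 = -w₀(2x(L-x)(L-2x)(x+2L)+x²(L-x)²)/(120LEI) = -4·(2·(16/5)·(4-(16/5))·(4-2·(16/5))·((16/5)+2·4)+(16/5)²·(4-(16/5))²)/(120·4·5000) = 256/1171875 rad
Superposition: θ = Σ θ_i = 4037/2343750 rad ≈ 0.001722 rad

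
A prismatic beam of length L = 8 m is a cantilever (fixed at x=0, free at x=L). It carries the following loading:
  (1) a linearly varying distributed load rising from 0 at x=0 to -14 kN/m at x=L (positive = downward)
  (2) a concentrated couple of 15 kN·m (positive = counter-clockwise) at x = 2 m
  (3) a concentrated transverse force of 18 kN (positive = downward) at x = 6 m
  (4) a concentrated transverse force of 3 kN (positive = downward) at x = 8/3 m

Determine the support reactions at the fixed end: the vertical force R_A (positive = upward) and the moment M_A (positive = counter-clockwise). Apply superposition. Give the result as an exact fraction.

Load 1 — triangular load w₀=-14 kN/m (0→w₀ over full span):
  R_A = w₀L/2 = (-14)·8/2 = -56 kN
  M_A = w₀L²/3 = (-14)·8²/3 = -896/3 kN·m
Load 2 — applied couple M₀=15 kN·m at a=2 m (b=L-a=6):
  R_A = 0 kN
  M_A = -M₀ = -15 kN·m
Load 3 — point force P=18 kN at a=6 m (b=L-a=2):
  R_A = P = 18 kN
  M_A = Pa = 18·6 = 108 kN·m
Load 4 — point force P=3 kN at a=8/3 m (b=L-a=16/3):
  R_A = P = 3 kN
  M_A = Pa = 3·(8/3) = 8 kN·m
Superposition: R_A = -35 kN, M_A = -593/3 kN·m

R_A = -35 kN, M_A = -593/3 kN·m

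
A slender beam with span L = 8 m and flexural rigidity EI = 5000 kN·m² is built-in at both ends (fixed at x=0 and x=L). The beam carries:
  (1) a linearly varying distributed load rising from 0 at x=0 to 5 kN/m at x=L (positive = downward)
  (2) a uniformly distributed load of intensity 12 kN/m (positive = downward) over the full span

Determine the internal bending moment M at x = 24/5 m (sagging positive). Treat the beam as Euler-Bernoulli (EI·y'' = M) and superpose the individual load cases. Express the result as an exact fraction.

M(24/5) = 2608/75 kN·m

Load 1 — triangular load w₀=5 kN/m (0→w₀ over full span):
  M_1 = 3w₀Lx/20 - w₀L²/30 - w₀x³/(6L) = 3·5·8·(24/5)/20 - 5·8²/30 - 5·(24/5)³/(6·8) = 496/75 kN·m
Load 2 — uniform load w=12 kN/m over full span:
  M_2 = wLx/2 - wL²/12 - wx²/2 = 12·8·(24/5)/2 - 12·8²/12 - 12·(24/5)²/2 = 704/25 kN·m
Superposition: M = Σ M_i = 2608/75 kN·m ≈ 34.773333 kN·m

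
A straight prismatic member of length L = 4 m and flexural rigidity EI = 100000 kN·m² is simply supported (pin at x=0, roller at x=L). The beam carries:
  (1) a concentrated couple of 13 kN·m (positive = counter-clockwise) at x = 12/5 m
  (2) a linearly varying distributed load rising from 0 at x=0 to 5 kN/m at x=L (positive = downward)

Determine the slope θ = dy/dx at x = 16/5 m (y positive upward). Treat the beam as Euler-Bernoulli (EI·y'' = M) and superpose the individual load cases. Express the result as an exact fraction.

θ(16/5) = 4003/56250000 rad

Load 1 — applied couple M₀=13 kN·m at a=12/5 m (b=L-a=8/5):
  θ_1 = (M₀x²/(2L)-M₀(x-a)+C₁)/EI  [x>a] with C₁=M₀(3b²-L²)/(6L)=-338/75 = (13·(16/5)²/(2·4)-13·((16/5)-(12/5))+(-338/75))/100000 = 13/750000 rad
Load 2 — triangular load w₀=5 kN/m (0→w₀ over full span):
  θ_2 = -w₀(7L⁴-30L²x²+15x⁴)/(360LEI) = -5·(7·4⁴-30·4²·(16/5)²+15·(16/5)⁴)/(360·4·100000) = 757/14062500 rad
Superposition: θ = Σ θ_i = 4003/56250000 rad ≈ 0.000071 rad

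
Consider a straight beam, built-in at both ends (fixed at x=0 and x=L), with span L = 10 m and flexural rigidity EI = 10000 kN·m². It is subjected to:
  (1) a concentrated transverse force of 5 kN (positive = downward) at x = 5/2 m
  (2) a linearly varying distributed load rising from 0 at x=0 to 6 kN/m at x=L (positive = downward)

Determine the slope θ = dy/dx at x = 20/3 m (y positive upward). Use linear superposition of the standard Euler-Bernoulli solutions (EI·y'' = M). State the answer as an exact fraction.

θ(20/3) = 269/129600 rad

Load 1 — point force P=5 kN at a=5/2 m (b=L-a=15/2):
  θ_1 = Pa²(L-x)(2bL-(3b+a)(L-x))/(2L³EI)  [x>a] = 5·(5/2)²·(10-(20/3))·(2·(15/2)·10-(3·(15/2)+(5/2))·(10-(20/3)))/(2·10³·10000) = 1/2880 rad
Load 2 — triangular load w₀=6 kN/m (0→w₀ over full span):
  θ_2 = -w₀(2x(L-x)(L-2x)(x+2L)+x²(L-x)²)/(120LEI) = -6·(2·(20/3)·(10-(20/3))·(10-2·(20/3))·((20/3)+2·10)+(20/3)²·(10-(20/3))²)/(120·10·10000) = 7/4050 rad
Superposition: θ = Σ θ_i = 269/129600 rad ≈ 0.002076 rad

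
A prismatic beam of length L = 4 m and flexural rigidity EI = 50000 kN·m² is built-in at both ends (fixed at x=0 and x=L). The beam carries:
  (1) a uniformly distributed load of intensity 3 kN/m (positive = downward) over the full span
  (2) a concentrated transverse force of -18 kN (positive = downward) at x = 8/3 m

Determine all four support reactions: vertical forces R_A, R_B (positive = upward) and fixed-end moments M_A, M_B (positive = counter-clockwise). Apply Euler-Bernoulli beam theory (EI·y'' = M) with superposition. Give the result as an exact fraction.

R_A = 4/3 kN, M_A = -4/3 kN·m, R_B = -22/3 kN, M_B = 20/3 kN·m

Load 1 — uniform load w=3 kN/m over full span:
  R_A = wL/2 = 3·4/2 = 6 kN
  M_A = wL²/12 = 3·4²/12 = 4 kN·m
  R_B = wL/2 = 3·4/2 = 6 kN
  M_B = -wL²/12 = -3·4²/12 = -4 kN·m
Load 2 — point force P=-18 kN at a=8/3 m (b=L-a=4/3):
  R_A = Pb²(3a+b)/L³ = (-18)·(4/3)²·(3·(8/3)+(4/3))/4³ = -14/3 kN
  M_A = Pab²/L² = (-18)·(8/3)·(4/3)²/4² = -16/3 kN·m
  R_B = Pa²(a+3b)/L³ = (-18)·(8/3)²·((8/3)+3·(4/3))/4³ = -40/3 kN
  M_B = -Pa²b/L² = -(-18)·(8/3)²·(4/3)/4² = 32/3 kN·m
Superposition: R_A = 4/3 kN, M_A = -4/3 kN·m, R_B = -22/3 kN, M_B = 20/3 kN·m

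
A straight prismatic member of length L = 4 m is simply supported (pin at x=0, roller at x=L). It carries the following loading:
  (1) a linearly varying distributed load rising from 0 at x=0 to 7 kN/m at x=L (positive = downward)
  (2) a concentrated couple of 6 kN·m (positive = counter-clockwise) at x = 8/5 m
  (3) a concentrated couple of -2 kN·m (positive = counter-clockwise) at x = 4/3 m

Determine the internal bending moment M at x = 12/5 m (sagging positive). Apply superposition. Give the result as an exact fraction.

M(12/5) = 696/125 kN·m

Load 1 — triangular load w₀=7 kN/m (0→w₀ over full span):
  M_1 = w₀Lx/6 - w₀x³/(6L) = 7·4·(12/5)/6 - 7·(12/5)³/(6·4) = 896/125 kN·m
Load 2 — applied couple M₀=6 kN·m at a=8/5 m (b=L-a=12/5):
  M_2 = M₀x/L - M₀  [x>a] = 6·(12/5)/4 - 6 = -12/5 kN·m
Load 3 — applied couple M₀=-2 kN·m at a=4/3 m (b=L-a=8/3):
  M_3 = M₀x/L - M₀  [x>a] = (-2)·(12/5)/4 - (-2) = 4/5 kN·m
Superposition: M = Σ M_i = 696/125 kN·m ≈ 5.568000 kN·m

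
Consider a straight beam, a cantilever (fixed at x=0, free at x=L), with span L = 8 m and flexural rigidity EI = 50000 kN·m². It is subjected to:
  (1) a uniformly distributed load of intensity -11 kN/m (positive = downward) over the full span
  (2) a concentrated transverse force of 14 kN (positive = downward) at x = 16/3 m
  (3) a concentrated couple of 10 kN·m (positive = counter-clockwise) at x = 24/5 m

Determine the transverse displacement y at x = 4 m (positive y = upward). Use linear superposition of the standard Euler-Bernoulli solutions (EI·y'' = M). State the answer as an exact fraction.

y(4) = 61/1875 m

Load 1 — uniform load w=-11 kN/m over full span:
  y_1 = -wx²(x²-4Lx+6L²)/(24EI) = -(-11)·4²·(4²-4·8·4+6·8²)/(24·50000) = 374/9375 m
Load 2 — point force P=14 kN at a=16/3 m (b=L-a=8/3):
  y_2 = -Px²(3a-x)/(6EI)  [x≤a] = -14·4²·(3·(16/3)-4)/(6·50000) = -28/3125 m
Load 3 — applied couple M₀=10 kN·m at a=24/5 m (b=L-a=16/5):
  y_3 = M₀x²/(2EI)  [x≤a] = 10·4²/(2·50000) = 1/625 m
Superposition: y = Σ y_i = 61/1875 m ≈ 0.032533 m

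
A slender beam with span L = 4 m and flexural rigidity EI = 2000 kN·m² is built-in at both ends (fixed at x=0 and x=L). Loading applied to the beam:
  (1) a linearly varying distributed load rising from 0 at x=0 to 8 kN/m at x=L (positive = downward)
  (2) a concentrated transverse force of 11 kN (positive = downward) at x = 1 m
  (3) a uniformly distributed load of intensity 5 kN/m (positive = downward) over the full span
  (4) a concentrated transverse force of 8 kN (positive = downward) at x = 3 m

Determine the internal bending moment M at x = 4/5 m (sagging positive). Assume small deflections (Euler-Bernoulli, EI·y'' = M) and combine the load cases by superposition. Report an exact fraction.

M(4/5) = -253/2000 kN·m

Load 1 — triangular load w₀=8 kN/m (0→w₀ over full span):
  M_1 = 3w₀Lx/20 - w₀L²/30 - w₀x³/(6L) = 3·8·4·(4/5)/20 - 8·4²/30 - 8·(4/5)³/(6·4) = -224/375 kN·m
Load 2 — point force P=11 kN at a=1 m (b=L-a=3):
  M_2 = Pb²(3a+b)x/L³ - Pab²/L²  [x≤a] = 11·3²·(3·1+3)·(4/5)/4³ - 11·1·3²/4² = 99/80 kN·m
Load 3 — uniform load w=5 kN/m over full span:
  M_3 = wLx/2 - wL²/12 - wx²/2 = 5·4·(4/5)/2 - 5·4²/12 - 5·(4/5)²/2 = -4/15 kN·m
Load 4 — point force P=8 kN at a=3 m (b=L-a=1):
  M_4 = Pb²(3a+b)x/L³ - Pab²/L²  [x≤a] = 8·1²·(3·3+1)·(4/5)/4³ - 8·3·1²/4² = -1/2 kN·m
Superposition: M = Σ M_i = -253/2000 kN·m ≈ -0.126500 kN·m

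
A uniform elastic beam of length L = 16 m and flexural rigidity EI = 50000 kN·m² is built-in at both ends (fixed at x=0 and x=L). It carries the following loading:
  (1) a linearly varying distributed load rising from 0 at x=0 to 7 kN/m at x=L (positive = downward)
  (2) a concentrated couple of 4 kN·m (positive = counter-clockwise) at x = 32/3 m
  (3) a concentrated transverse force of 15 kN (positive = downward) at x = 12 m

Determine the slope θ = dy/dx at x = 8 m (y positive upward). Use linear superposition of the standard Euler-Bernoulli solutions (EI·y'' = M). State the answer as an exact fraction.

θ(8) = -449/750000 rad

Load 1 — triangular load w₀=7 kN/m (0→w₀ over full span):
  θ_1 = -w₀(2x(L-x)(L-2x)(x+2L)+x²(L-x)²)/(120LEI) = -7·(2·8·(16-8)·(16-2·8)·(8+2·16)+8²·(16-8)²)/(120·16·50000) = -14/46875 rad
Load 2 — applied couple M₀=4 kN·m at a=32/3 m (b=L-a=16/3):
  θ_2 = (R_Ax²/2 - M_Ax)/EI  [x≤a] with R_A=1/3, M_A=4/3 = ((1/3)·8²/2 - (4/3)·8)/50000 = 0 rad
Load 3 — point force P=15 kN at a=12 m (b=L-a=4):
  θ_3 = -Pb²x(2aL-(3a+b)x)/(2L³EI)  [x≤a] = -15·4²·8·(2·12·16-(3·12+4)·8)/(2·16³·50000) = -3/10000 rad
Superposition: θ = Σ θ_i = -449/750000 rad ≈ -0.000599 rad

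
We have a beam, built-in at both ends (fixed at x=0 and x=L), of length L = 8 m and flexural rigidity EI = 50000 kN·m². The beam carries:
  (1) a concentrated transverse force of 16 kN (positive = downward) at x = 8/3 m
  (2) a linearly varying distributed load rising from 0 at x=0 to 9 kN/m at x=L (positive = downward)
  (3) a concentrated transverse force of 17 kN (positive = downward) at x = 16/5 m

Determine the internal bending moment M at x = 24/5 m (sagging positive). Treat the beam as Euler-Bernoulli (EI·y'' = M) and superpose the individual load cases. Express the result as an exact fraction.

M(24/5) = 367696/16875 kN·m

Load 1 — point force P=16 kN at a=8/3 m (b=L-a=16/3):
  M_1 = Pa²(a+3b)(L-x)/L³ - Pa²b/L²  [x>a] = 16·(8/3)²·((8/3)+3·(16/3))·(8-(24/5))/8³ - 16·(8/3)²·(16/3)/8² = 512/135 kN·m
Load 2 — triangular load w₀=9 kN/m (0→w₀ over full span):
  M_2 = 3w₀Lx/20 - w₀L²/30 - w₀x³/(6L) = 3·9·8·(24/5)/20 - 9·8²/30 - 9·(24/5)³/(6·8) = 1488/125 kN·m
Load 3 — point force P=17 kN at a=16/5 m (b=L-a=24/5):
  M_3 = Pa²(a+3b)(L-x)/L³ - Pa²b/L²  [x>a] = 17·(16/5)²·((16/5)+3·(24/5))·(8-(24/5))/8³ - 17·(16/5)²·(24/5)/8² = 3808/625 kN·m
Superposition: M = Σ M_i = 367696/16875 kN·m ≈ 21.789393 kN·m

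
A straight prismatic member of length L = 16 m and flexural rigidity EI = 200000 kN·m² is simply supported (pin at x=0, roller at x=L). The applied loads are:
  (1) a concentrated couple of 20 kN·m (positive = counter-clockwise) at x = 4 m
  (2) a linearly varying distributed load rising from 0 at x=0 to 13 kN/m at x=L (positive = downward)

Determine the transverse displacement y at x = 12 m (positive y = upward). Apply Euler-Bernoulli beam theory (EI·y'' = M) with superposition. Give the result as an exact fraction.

Load 1 — applied couple M₀=20 kN·m at a=4 m (b=L-a=12):
  y_1 = (M₀x³/(6L)-M₀(x-a)²/2+C₁x)/EI  [x>a] with C₁=M₀(3b²-L²)/(6L)=110/3 = (20·12³/(6·16)-20·(12-4)²/2+(110/3)·12)/200000 = 1/1250 m
Load 2 — triangular load w₀=13 kN/m (0→w₀ over full span):
  y_2 = -w₀x(7L⁴-10L²x²+3x⁴)/(360LEI) = -13·12·(7·16⁴-10·16²·12²+3·12⁴)/(360·16·200000) = -1547/75000 m
Superposition: y = Σ y_i = -1487/75000 m ≈ -0.019827 m

y(12) = -1487/75000 m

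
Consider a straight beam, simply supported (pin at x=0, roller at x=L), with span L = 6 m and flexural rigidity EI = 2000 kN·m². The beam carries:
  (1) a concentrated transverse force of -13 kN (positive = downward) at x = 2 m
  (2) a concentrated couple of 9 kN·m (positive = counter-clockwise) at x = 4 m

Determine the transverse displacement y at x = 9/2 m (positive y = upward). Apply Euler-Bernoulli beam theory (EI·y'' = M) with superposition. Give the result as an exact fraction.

Load 1 — point force P=-13 kN at a=2 m (b=L-a=4):
  y_1 = -Pa(L-x)(2Lx-a²-x²)/(6LEI)  [x>a] = -(-13)·2·(6-(9/2))·(2·6·(9/2)-2²-(9/2)²)/(6·6·2000) = 1547/96000 m
Load 2 — applied couple M₀=9 kN·m at a=4 m (b=L-a=2):
  y_2 = (M₀x³/(6L)-M₀(x-a)²/2+C₁x)/EI  [x>a] with C₁=M₀(3b²-L²)/(6L)=-6 = (9·(9/2)³/(6·6)-9·((9/2)-4)²/2+(-6)·(9/2))/2000 = -171/64000 m
Superposition: y = Σ y_i = 2581/192000 m ≈ 0.013443 m

y(9/2) = 2581/192000 m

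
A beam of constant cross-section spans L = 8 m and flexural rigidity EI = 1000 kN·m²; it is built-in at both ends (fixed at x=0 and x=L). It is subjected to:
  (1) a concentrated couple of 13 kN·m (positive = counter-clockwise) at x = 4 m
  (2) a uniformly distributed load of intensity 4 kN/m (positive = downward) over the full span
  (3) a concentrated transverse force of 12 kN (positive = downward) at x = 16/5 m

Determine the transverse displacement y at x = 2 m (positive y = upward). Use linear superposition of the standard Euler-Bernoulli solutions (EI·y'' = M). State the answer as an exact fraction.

y(2) = -4453/100000 m

Load 1 — applied couple M₀=13 kN·m at a=4 m (b=L-a=4):
  y_1 = (R_Ax³/6 - M_Ax²/2)/EI  [x≤a] with R_A=39/16, M_A=13/4 = ((39/16)·2³/6 - (13/4)·2²/2)/1000 = -13/4000 m
Load 2 — uniform load w=4 kN/m over full span:
  y_2 = -wx²(L-x)²/(24EI) = -4·2²·(8-2)²/(24·1000) = -3/125 m
Load 3 — point force P=12 kN at a=16/5 m (b=L-a=24/5):
  y_3 = -Pb²x²(3aL-(3a+b)x)/(6L³EI)  [x≤a] = -12·(24/5)²·2²·(3·(16/5)·8-(3·(16/5)+(24/5))·2)/(6·8³·1000) = -54/3125 m
Superposition: y = Σ y_i = -4453/100000 m ≈ -0.044530 m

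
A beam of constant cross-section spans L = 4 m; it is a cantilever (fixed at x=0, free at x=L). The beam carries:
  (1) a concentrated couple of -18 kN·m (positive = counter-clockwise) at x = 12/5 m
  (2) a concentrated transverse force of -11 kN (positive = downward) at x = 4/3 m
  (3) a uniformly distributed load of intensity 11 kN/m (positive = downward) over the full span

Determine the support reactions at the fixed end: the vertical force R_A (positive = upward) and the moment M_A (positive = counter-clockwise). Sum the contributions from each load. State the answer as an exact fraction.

R_A = 33 kN, M_A = 274/3 kN·m

Load 1 — applied couple M₀=-18 kN·m at a=12/5 m (b=L-a=8/5):
  R_A = 0 kN
  M_A = -M₀ = -(-18) = 18 kN·m
Load 2 — point force P=-11 kN at a=4/3 m (b=L-a=8/3):
  R_A = P = (-11) = -11 kN
  M_A = Pa = (-11)·(4/3) = -44/3 kN·m
Load 3 — uniform load w=11 kN/m over full span:
  R_A = wL = 11·4 = 44 kN
  M_A = wL²/2 = 11·4²/2 = 88 kN·m
Superposition: R_A = 33 kN, M_A = 274/3 kN·m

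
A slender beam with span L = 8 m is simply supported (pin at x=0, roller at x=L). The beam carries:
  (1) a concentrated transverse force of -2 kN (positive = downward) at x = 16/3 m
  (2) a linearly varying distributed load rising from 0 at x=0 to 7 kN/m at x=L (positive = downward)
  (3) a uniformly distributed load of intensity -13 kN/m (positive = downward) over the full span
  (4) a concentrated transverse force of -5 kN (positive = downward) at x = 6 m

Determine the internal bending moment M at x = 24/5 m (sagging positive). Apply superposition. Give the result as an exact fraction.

Load 1 — point force P=-2 kN at a=16/3 m (b=L-a=8/3):
  M_1 = Pbx/L  [x≤a] = (-2)·(8/3)·(24/5)/8 = -16/5 kN·m
Load 2 — triangular load w₀=7 kN/m (0→w₀ over full span):
  M_2 = w₀Lx/6 - w₀x³/(6L) = 7·8·(24/5)/6 - 7·(24/5)³/(6·8) = 3584/125 kN·m
Load 3 — uniform load w=-13 kN/m over full span:
  M_3 = wx(L-x)/2 = (-13)·(24/5)·(8-(24/5))/2 = -2496/25 kN·m
Load 4 — point force P=-5 kN at a=6 m (b=L-a=2):
  M_4 = Pbx/L  [x≤a] = (-5)·2·(24/5)/8 = -6 kN·m
Superposition: M = Σ M_i = -10046/125 kN·m ≈ -80.368000 kN·m

M(24/5) = -10046/125 kN·m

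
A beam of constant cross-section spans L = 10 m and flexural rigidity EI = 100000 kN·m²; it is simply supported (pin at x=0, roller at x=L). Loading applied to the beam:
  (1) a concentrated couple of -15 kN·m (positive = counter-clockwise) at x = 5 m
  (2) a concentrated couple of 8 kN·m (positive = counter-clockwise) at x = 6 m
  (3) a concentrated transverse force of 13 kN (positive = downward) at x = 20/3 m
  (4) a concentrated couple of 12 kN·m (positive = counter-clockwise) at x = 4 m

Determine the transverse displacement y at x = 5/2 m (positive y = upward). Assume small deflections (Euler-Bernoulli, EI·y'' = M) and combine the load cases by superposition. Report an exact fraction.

y(5/2) = -75487/51840000 m

Load 1 — applied couple M₀=-15 kN·m at a=5 m (b=L-a=5):
  y_1 = (M₀x³/(6L)+C₁x)/EI  [x≤a] with C₁=M₀(3b²-L²)/(6L)=25/4 = ((-15)·(5/2)³/(6·10)+(25/4)·(5/2))/100000 = 3/25600 m
Load 2 — applied couple M₀=8 kN·m at a=6 m (b=L-a=4):
  y_2 = (M₀x³/(6L)+C₁x)/EI  [x≤a] with C₁=M₀(3b²-L²)/(6L)=-104/15 = (8·(5/2)³/(6·10)+(-104/15)·(5/2))/100000 = -61/400000 m
Load 3 — point force P=13 kN at a=20/3 m (b=L-a=10/3):
  y_3 = -Pbx(L²-b²-x²)/(6LEI)  [x≤a] = -13·(10/3)·(5/2)·(10²-(10/3)²-(5/2)²)/(6·10·100000) = -1547/1036800 m
Load 4 — applied couple M₀=12 kN·m at a=4 m (b=L-a=6):
  y_4 = (M₀x³/(6L)+C₁x)/EI  [x≤a] with C₁=M₀(3b²-L²)/(6L)=8/5 = (12·(5/2)³/(6·10)+(8/5)·(5/2))/100000 = 57/800000 m
Superposition: y = Σ y_i = -75487/51840000 m ≈ -0.001456 m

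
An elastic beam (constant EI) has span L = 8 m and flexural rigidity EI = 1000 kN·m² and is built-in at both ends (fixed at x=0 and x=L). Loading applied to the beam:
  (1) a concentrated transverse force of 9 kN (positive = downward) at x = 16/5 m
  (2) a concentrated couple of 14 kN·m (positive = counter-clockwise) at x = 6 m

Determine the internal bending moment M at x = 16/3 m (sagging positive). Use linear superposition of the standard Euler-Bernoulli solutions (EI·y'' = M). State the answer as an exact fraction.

M(16/3) = 7661/1000 kN·m

Load 1 — point force P=9 kN at a=16/5 m (b=L-a=24/5):
  M_1 = Pa²(a+3b)(L-x)/L³ - Pa²b/L²  [x>a] = 9·(16/5)²·((16/5)+3·(24/5))·(8-(16/3))/8³ - 9·(16/5)²·(24/5)/8² = 192/125 kN·m
Load 2 — applied couple M₀=14 kN·m at a=6 m (b=L-a=2):
  M_2 = R_Ax - M_A  [x≤a] with R_A=63/32, M_A=35/8 = (63/32)·(16/3) - (35/8) = 49/8 kN·m
Superposition: M = Σ M_i = 7661/1000 kN·m ≈ 7.661000 kN·m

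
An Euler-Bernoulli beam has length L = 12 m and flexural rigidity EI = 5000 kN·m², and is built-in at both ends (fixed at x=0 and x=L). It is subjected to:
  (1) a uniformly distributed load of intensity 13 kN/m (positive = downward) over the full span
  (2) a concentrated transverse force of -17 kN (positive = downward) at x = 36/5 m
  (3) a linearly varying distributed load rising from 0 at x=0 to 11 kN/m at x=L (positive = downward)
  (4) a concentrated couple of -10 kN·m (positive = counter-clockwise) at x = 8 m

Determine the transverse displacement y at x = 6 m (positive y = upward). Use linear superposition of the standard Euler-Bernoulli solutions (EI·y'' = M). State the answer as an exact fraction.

Load 1 — uniform load w=13 kN/m over full span:
  y_1 = -wx²(L-x)²/(24EI) = -13·6²·(12-6)²/(24·5000) = -351/2500 m
Load 2 — point force P=-17 kN at a=36/5 m (b=L-a=24/5):
  y_2 = -Pb²x²(3aL-(3a+b)x)/(6L³EI)  [x≤a] = -(-17)·(24/5)²·6²·(3·(36/5)·12-(3·(36/5)+(24/5))·6)/(6·12³·5000) = 2142/78125 m
Load 3 — triangular load w₀=11 kN/m (0→w₀ over full span):
  y_3 = -w₀x²(L-x)²(x+2L)/(120LEI) = -11·6²·(12-6)²·(6+2·12)/(120·12·5000) = -297/5000 m
Load 4 — applied couple M₀=-10 kN·m at a=8 m (b=L-a=4):
  y_4 = (R_Ax³/6 - M_Ax²/2)/EI  [x≤a] with R_A=-10/9, M_A=-10/3 = ((-10/9)·6³/6 - (-10/3)·6²/2)/5000 = 1/250 m
Superposition: y = Σ y_i = -105239/625000 m ≈ -0.168382 m

y(6) = -105239/625000 m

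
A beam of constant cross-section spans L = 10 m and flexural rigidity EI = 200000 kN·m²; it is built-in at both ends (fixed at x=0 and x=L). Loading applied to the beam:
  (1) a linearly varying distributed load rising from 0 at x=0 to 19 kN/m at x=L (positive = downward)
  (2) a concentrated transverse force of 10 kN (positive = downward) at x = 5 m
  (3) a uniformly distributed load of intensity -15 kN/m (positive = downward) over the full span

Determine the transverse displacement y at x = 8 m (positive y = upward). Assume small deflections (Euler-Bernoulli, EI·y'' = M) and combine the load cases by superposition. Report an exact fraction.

Load 1 — triangular load w₀=19 kN/m (0→w₀ over full span):
  y_1 = -w₀x²(L-x)²(x+2L)/(120LEI) = -19·8²·(10-8)²·(8+2·10)/(120·10·200000) = -133/234375 m
Load 2 — point force P=10 kN at a=5 m (b=L-a=5):
  y_2 = -Pa²(L-x)²(3bL-(3b+a)(L-x))/(6L³EI)  [x>a] = -10·5²·(10-8)²·(3·5·10-(3·5+5)·(10-8))/(6·10³·200000) = -11/120000 m
Load 3 — uniform load w=-15 kN/m over full span:
  y_3 = -wx²(L-x)²/(24EI) = -(-15)·8²·(10-8)²/(24·200000) = 1/1250 m
Superposition: y = Σ y_i = 2113/15000000 m ≈ 0.000141 m

y(8) = 2113/15000000 m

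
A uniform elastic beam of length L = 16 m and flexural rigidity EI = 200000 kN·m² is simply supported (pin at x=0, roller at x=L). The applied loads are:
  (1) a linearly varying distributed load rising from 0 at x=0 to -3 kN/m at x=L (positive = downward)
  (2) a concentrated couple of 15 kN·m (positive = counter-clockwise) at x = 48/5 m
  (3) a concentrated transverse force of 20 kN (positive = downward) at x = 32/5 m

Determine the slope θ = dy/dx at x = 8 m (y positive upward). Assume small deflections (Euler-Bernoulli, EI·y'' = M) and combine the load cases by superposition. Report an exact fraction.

Load 1 — triangular load w₀=-3 kN/m (0→w₀ over full span):
  θ_1 = -w₀(7L⁴-30L²x²+15x⁴)/(360LEI) = -(-3)·(7·16⁴-30·16²·8²+15·8⁴)/(360·16·200000) = 7/93750 rad
Load 2 — applied couple M₀=15 kN·m at a=48/5 m (b=L-a=32/5):
  θ_2 = (M₀x²/(2L)+C₁)/EI  [x≤a] with C₁=M₀(3b²-L²)/(6L)=-104/5 = (15·8²/(2·16)+(-104/5))/200000 = 23/500000 rad
Load 3 — point force P=20 kN at a=32/5 m (b=L-a=48/5):
  θ_3 = -Pa(2L²-6Lx+3x²+a²)/(6LEI)  [x>a] = -20·(32/5)·(2·16²-6·16·8+3·8²+(32/5)²)/(6·16·200000) = 12/78125 rad
Superposition: θ = Σ θ_i = 2057/7500000 rad ≈ 0.000274 rad

θ(8) = 2057/7500000 rad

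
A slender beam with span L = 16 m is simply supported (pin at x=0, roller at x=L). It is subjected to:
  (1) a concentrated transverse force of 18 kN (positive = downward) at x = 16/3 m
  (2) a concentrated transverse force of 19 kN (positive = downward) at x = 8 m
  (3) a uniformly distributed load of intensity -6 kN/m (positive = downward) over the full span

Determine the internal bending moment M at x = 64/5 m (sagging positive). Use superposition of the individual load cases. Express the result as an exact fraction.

M(64/5) = -1832/25 kN·m

Load 1 — point force P=18 kN at a=16/3 m (b=L-a=32/3):
  M_1 = Pa(L-x)/L  [x>a] = 18·(16/3)·(16-(64/5))/16 = 96/5 kN·m
Load 2 — point force P=19 kN at a=8 m (b=L-a=8):
  M_2 = Pa(L-x)/L  [x>a] = 19·8·(16-(64/5))/16 = 152/5 kN·m
Load 3 — uniform load w=-6 kN/m over full span:
  M_3 = wx(L-x)/2 = (-6)·(64/5)·(16-(64/5))/2 = -3072/25 kN·m
Superposition: M = Σ M_i = -1832/25 kN·m ≈ -73.280000 kN·m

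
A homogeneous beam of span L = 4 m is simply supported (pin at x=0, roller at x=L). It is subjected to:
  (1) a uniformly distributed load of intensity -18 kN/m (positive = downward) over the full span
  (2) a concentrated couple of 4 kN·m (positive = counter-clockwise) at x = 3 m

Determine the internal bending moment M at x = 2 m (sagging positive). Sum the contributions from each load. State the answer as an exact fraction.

Load 1 — uniform load w=-18 kN/m over full span:
  M_1 = wx(L-x)/2 = (-18)·2·(4-2)/2 = -36 kN·m
Load 2 — applied couple M₀=4 kN·m at a=3 m (b=L-a=1):
  M_2 = M₀x/L  [x≤a] = 4·2/4 = 2 kN·m
Superposition: M = Σ M_i = -34 kN·m ≈ -34.000000 kN·m

M(2) = -34 kN·m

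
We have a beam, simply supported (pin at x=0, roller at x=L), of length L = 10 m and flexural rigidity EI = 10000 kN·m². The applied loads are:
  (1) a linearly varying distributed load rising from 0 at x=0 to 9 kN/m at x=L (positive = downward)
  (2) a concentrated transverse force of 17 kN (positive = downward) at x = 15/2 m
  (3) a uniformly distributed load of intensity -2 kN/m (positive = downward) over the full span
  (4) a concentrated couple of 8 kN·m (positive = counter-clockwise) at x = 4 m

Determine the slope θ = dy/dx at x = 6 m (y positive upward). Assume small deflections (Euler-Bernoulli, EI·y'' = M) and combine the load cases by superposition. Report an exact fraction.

Load 1 — triangular load w₀=9 kN/m (0→w₀ over full span):
  θ_1 = -w₀(7L⁴-30L²x²+15x⁴)/(360LEI) = -9·(7·10⁴-30·10²·6²+15·6⁴)/(360·10·10000) = 29/6250 rad
Load 2 — point force P=17 kN at a=15/2 m (b=L-a=5/2):
  θ_2 = -Pb(L²-b²-3x²)/(6LEI)  [x≤a] = -17·(5/2)·(10²-(5/2)²-3·6²)/(6·10·10000) = 323/320000 rad
Load 3 — uniform load w=-2 kN/m over full span:
  θ_3 = -w(L³-6Lx²+4x³)/(24EI) = -(-2)·(10³-6·10·6²+4·6³)/(24·10000) = -37/15000 rad
Load 4 — applied couple M₀=8 kN·m at a=4 m (b=L-a=6):
  θ_4 = (M₀x²/(2L)-M₀(x-a)+C₁)/EI  [x>a] with C₁=M₀(3b²-L²)/(6L)=16/15 = (8·6²/(2·10)-8·(6-4)+(16/15))/10000 = -1/18750 rad
Superposition: θ = Σ θ_i = 5007/1600000 rad ≈ 0.003129 rad

θ(6) = 5007/1600000 rad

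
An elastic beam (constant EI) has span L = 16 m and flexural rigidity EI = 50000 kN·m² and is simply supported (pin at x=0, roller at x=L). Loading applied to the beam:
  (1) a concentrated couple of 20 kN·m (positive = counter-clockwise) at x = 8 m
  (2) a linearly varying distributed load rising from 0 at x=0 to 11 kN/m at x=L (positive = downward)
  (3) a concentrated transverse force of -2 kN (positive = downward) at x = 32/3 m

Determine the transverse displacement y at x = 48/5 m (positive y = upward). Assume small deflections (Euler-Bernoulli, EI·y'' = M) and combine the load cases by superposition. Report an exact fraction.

y(48/5) = -115411184/1318359375 m

Load 1 — applied couple M₀=20 kN·m at a=8 m (b=L-a=8):
  y_1 = (M₀x³/(6L)-M₀(x-a)²/2+C₁x)/EI  [x>a] with C₁=M₀(3b²-L²)/(6L)=-40/3 = (20·(48/5)³/(6·16)-20·((48/5)-8)²/2+(-40/3)·(48/5))/50000 = 48/78125 m
Load 2 — triangular load w₀=11 kN/m (0→w₀ over full span):
  y_2 = -w₀x(7L⁴-10L²x²+3x⁴)/(360LEI) = -11·(48/5)·(7·16⁴-10·16²·(48/5)²+3·(48/5)⁴)/(360·16·50000) = -13336576/146484375 m
Load 3 — point force P=-2 kN at a=32/3 m (b=L-a=16/3):
  y_3 = -Pbx(L²-b²-x²)/(6LEI)  [x≤a] = -(-2)·(16/3)·(48/5)·(16²-(16/3)²-(48/5)²)/(6·16·50000) = 30464/10546875 m
Superposition: y = Σ y_i = -115411184/1318359375 m ≈ -0.087542 m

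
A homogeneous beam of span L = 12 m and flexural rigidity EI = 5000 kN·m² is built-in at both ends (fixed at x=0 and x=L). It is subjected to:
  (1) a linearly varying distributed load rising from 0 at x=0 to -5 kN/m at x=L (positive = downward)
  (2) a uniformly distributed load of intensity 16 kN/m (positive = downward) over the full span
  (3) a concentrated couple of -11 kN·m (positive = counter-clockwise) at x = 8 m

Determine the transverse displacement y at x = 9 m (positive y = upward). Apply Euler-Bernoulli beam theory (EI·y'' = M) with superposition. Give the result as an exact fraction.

y(9) = -12703/160000 m

Load 1 — triangular load w₀=-5 kN/m (0→w₀ over full span):
  y_1 = -w₀x²(L-x)²(x+2L)/(120LEI) = -(-5)·9²·(12-9)²·(9+2·12)/(120·12·5000) = 2673/160000 m
Load 2 — uniform load w=16 kN/m over full span:
  y_2 = -wx²(L-x)²/(24EI) = -16·9²·(12-9)²/(24·5000) = -243/2500 m
Load 3 — applied couple M₀=-11 kN·m at a=8 m (b=L-a=4):
  y_3 = (R_Ax³/6 - M_Ax²/2 - M₀(x-a)²/2)/EI  [x>a] with R_A=-11/9, M_A=-11/3 = ((-11/9)·9³/6 - (-11/3)·9²/2 - (-11)·(9-8)²/2)/5000 = 11/10000 m
Superposition: y = Σ y_i = -12703/160000 m ≈ -0.079394 m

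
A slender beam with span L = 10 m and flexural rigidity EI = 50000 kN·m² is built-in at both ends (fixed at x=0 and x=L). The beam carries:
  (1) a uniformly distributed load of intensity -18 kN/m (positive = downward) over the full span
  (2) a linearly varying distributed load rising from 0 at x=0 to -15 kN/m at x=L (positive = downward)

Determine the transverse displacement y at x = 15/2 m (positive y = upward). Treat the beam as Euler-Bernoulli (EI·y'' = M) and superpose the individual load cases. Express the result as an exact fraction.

Load 1 — uniform load w=-18 kN/m over full span:
  y_1 = -wx²(L-x)²/(24EI) = -(-18)·(15/2)²·(10-(15/2))²/(24·50000) = 27/5120 m
Load 2 — triangular load w₀=-15 kN/m (0→w₀ over full span):
  y_2 = -w₀x²(L-x)²(x+2L)/(120LEI) = -(-15)·(15/2)²·(10-(15/2))²·((15/2)+2·10)/(120·10·50000) = 99/40960 m
Superposition: y = Σ y_i = 63/8192 m ≈ 0.007690 m

y(15/2) = 63/8192 m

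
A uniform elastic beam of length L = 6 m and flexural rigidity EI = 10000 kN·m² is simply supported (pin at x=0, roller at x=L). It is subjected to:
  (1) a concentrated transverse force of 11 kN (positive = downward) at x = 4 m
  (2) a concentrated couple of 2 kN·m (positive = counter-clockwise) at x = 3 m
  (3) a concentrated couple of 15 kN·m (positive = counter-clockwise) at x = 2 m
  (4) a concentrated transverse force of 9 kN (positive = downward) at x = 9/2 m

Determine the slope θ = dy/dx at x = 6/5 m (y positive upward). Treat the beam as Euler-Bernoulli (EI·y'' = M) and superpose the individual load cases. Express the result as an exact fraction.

θ(6/5) = -30833/14400000 rad

Load 1 — point force P=11 kN at a=4 m (b=L-a=2):
  θ_1 = -Pb(L²-b²-3x²)/(6LEI)  [x≤a] = -11·2·(6²-2²-3·(6/5)²)/(6·6·10000) = -1903/1125000 rad
Load 2 — applied couple M₀=2 kN·m at a=3 m (b=L-a=3):
  θ_2 = (M₀x²/(2L)+C₁)/EI  [x≤a] with C₁=M₀(3b²-L²)/(6L)=-1/2 = (2·(6/5)²/(2·6)+(-1/2))/10000 = -13/500000 rad
Load 3 — applied couple M₀=15 kN·m at a=2 m (b=L-a=4):
  θ_3 = (M₀x²/(2L)+C₁)/EI  [x≤a] with C₁=M₀(3b²-L²)/(6L)=5 = (15·(6/5)²/(2·6)+5)/10000 = 17/25000 rad
Load 4 — point force P=9 kN at a=9/2 m (b=L-a=3/2):
  θ_4 = -Pb(L²-b²-3x²)/(6LEI)  [x≤a] = -9·(3/2)·(6²-(3/2)²-3·(6/5)²)/(6·6·10000) = -8829/8000000 rad
Superposition: θ = Σ θ_i = -30833/14400000 rad ≈ -0.002141 rad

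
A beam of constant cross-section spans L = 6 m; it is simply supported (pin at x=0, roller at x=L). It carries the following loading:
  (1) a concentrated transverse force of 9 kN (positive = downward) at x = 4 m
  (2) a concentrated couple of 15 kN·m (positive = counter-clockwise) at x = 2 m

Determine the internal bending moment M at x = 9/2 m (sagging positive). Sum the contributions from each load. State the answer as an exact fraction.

M(9/2) = 21/4 kN·m

Load 1 — point force P=9 kN at a=4 m (b=L-a=2):
  M_1 = Pa(L-x)/L  [x>a] = 9·4·(6-(9/2))/6 = 9 kN·m
Load 2 — applied couple M₀=15 kN·m at a=2 m (b=L-a=4):
  M_2 = M₀x/L - M₀  [x>a] = 15·(9/2)/6 - 15 = -15/4 kN·m
Superposition: M = Σ M_i = 21/4 kN·m ≈ 5.250000 kN·m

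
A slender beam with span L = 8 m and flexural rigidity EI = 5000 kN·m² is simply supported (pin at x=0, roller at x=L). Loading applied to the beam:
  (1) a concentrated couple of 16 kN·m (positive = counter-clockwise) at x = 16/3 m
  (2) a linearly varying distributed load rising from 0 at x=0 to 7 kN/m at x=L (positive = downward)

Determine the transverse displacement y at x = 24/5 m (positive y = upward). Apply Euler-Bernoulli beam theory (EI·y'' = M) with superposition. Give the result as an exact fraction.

Load 1 — applied couple M₀=16 kN·m at a=16/3 m (b=L-a=8/3):
  y_1 = (M₀x³/(6L)+C₁x)/EI  [x≤a] with C₁=M₀(3b²-L²)/(6L)=-128/9 = (16·(24/5)³/(6·8)+(-128/9)·(24/5))/5000 = -1472/234375 m
Load 2 — triangular load w₀=7 kN/m (0→w₀ over full span):
  y_2 = -w₀x(7L⁴-10L²x²+3x⁴)/(360LEI) = -7·(24/5)·(7·8⁴-10·8²·(24/5)²+3·(24/5)⁴)/(360·8·5000) = -1060864/29296875 m
Superposition: y = Σ y_i = -1244864/29296875 m ≈ -0.042491 m

y(24/5) = -1244864/29296875 m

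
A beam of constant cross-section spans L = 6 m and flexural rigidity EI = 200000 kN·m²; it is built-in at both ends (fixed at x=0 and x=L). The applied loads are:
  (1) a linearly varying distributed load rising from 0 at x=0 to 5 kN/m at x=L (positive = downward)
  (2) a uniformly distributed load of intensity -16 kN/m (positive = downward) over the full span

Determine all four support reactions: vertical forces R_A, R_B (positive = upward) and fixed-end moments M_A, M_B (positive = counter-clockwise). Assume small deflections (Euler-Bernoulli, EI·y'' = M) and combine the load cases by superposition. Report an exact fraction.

Load 1 — triangular load w₀=5 kN/m (0→w₀ over full span):
  R_A = 3w₀L/20 = 3·5·6/20 = 9/2 kN
  M_A = w₀L²/30 = 5·6²/30 = 6 kN·m
  R_B = 7w₀L/20 = 7·5·6/20 = 21/2 kN
  M_B = -w₀L²/20 = -5·6²/20 = -9 kN·m
Load 2 — uniform load w=-16 kN/m over full span:
  R_A = wL/2 = (-16)·6/2 = -48 kN
  M_A = wL²/12 = (-16)·6²/12 = -48 kN·m
  R_B = wL/2 = (-16)·6/2 = -48 kN
  M_B = -wL²/12 = -(-16)·6²/12 = 48 kN·m
Superposition: R_A = -87/2 kN, M_A = -42 kN·m, R_B = -75/2 kN, M_B = 39 kN·m

R_A = -87/2 kN, M_A = -42 kN·m, R_B = -75/2 kN, M_B = 39 kN·m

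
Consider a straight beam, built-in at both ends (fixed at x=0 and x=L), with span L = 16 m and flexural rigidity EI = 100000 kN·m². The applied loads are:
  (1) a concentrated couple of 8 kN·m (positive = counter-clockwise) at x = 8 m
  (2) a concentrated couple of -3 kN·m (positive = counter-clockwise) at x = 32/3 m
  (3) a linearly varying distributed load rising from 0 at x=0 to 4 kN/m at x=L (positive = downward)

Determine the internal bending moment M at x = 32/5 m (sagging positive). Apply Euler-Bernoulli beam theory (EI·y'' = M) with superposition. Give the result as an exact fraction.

Load 1 — applied couple M₀=8 kN·m at a=8 m (b=L-a=8):
  M_1 = R_Ax - M_A  [x≤a] with R_A=3/4, M_A=2 = (3/4)·(32/5) - 2 = 14/5 kN·m
Load 2 — applied couple M₀=-3 kN·m at a=32/3 m (b=L-a=16/3):
  M_2 = R_Ax - M_A  [x≤a] with R_A=-1/4, M_A=-1 = (-1/4)·(32/5) - (-1) = -3/5 kN·m
Load 3 — triangular load w₀=4 kN/m (0→w₀ over full span):
  M_3 = 3w₀Lx/20 - w₀L²/30 - w₀x³/(6L) = 3·4·16·(32/5)/20 - 4·16²/30 - 4·(32/5)³/(6·16) = 2048/125 kN·m
Superposition: M = Σ M_i = 2323/125 kN·m ≈ 18.584000 kN·m

M(32/5) = 2323/125 kN·m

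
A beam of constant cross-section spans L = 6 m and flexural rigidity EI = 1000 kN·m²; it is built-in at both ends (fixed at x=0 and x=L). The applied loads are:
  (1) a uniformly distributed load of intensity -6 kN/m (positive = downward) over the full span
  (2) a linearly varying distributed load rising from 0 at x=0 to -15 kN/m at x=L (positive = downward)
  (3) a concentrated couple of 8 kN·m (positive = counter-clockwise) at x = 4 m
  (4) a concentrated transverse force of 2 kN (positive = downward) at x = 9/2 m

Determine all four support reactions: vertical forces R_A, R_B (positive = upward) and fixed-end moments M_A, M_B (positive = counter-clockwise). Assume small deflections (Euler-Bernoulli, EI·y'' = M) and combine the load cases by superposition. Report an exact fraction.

R_A = -4235/144 kN, M_A = -1573/48 kN·m, R_B = -7141/144 kN, M_B = 693/16 kN·m

Load 1 — uniform load w=-6 kN/m over full span:
  R_A = wL/2 = (-6)·6/2 = -18 kN
  M_A = wL²/12 = (-6)·6²/12 = -18 kN·m
  R_B = wL/2 = (-6)·6/2 = -18 kN
  M_B = -wL²/12 = -(-6)·6²/12 = 18 kN·m
Load 2 — triangular load w₀=-15 kN/m (0→w₀ over full span):
  R_A = 3w₀L/20 = 3·(-15)·6/20 = -27/2 kN
  M_A = w₀L²/30 = (-15)·6²/30 = -18 kN·m
  R_B = 7w₀L/20 = 7·(-15)·6/20 = -63/2 kN
  M_B = -w₀L²/20 = -(-15)·6²/20 = 27 kN·m
Load 3 — applied couple M₀=8 kN·m at a=4 m (b=L-a=2):
  R_A = 6M₀ab/L³ = 6·8·4·2/6³ = 16/9 kN
  M_A = M₀b(2a-b)/L² = 8·2·(2·4-2)/6² = 8/3 kN·m
  R_B = -6M₀ab/L³ = -6·8·4·2/6³ = -16/9 kN
  M_B = M₀a(2b-a)/L² = 8·4·(2·2-4)/6² = 0 kN·m
Load 4 — point force P=2 kN at a=9/2 m (b=L-a=3/2):
  R_A = Pb²(3a+b)/L³ = 2·(3/2)²·(3·(9/2)+(3/2))/6³ = 5/16 kN
  M_A = Pab²/L² = 2·(9/2)·(3/2)²/6² = 9/16 kN·m
  R_B = Pa²(a+3b)/L³ = 2·(9/2)²·((9/2)+3·(3/2))/6³ = 27/16 kN
  M_B = -Pa²b/L² = -2·(9/2)²·(3/2)/6² = -27/16 kN·m
Superposition: R_A = -4235/144 kN, M_A = -1573/48 kN·m, R_B = -7141/144 kN, M_B = 693/16 kN·m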